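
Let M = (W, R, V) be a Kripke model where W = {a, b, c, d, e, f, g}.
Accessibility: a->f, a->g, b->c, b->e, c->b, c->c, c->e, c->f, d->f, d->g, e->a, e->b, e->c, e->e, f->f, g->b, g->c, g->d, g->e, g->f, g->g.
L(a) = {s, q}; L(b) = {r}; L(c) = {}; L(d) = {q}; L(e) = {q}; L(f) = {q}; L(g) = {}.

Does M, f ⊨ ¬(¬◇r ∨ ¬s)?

Recall that ◇ψ holds at a world iff ψ holds at some accessible world.
At f: ¬◇r ∨ ¬s is true, so ¬(¬◇r ∨ ¬s) is false.
  At f: ¬◇r is true, ¬s is true, so ¬◇r ∨ ¬s is true.
    At f: ◇r is false, so ¬◇r is true.
      At f: ◇r requires r at some successor in {f}.
        At f: r is false.
      So ◇r is false at f.

No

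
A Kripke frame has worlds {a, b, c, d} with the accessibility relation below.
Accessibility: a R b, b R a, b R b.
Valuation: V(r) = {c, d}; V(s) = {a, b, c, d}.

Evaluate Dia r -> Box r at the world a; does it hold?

Yes

At a: Dia r is false, Box r is false, so Dia r -> Box r is true.
  At a: Dia r requires r at some successor in {b}.
    At b: r is false.
  So Dia r is false at a.
  At a: Box r requires r at every successor {b}.
    r fails at b, so Box r is false at a.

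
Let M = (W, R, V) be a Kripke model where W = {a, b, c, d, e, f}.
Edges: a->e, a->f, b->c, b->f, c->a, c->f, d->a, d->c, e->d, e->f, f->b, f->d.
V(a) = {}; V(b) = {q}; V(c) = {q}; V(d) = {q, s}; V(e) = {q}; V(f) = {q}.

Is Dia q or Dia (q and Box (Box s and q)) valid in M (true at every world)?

Recall that Box ψ holds at a world iff ψ holds at every accessible world, and Dia ψ holds iff ψ holds at some accessible world.
Let φ = Dia q or Dia (q and Box (Box s and q)). Evaluate φ at each world:
  a (successors {e, f}): φ is true.
  b (successors {c, f}): φ is true.
  c (successors {a, f}): φ is true.
  d (successors {a, c}): φ is true.
  e (successors {d, f}): φ is true.
  f (successors {b, d}): φ is true.
For instance, at b:
  At b: Dia q is true, Dia (q and Box (Box s and q)) is false, so Dia q or Dia (q and Box (Box s and q)) is true.
    At b: Dia q requires q at some successor in {c, f}.
      q holds at c, so Dia q is true at b.
    At b: Dia (q and Box (Box s and q)) requires q and Box (Box s and q) at some successor in {c, f}.
      At c: q and Box (Box s and q) is false.
      At f: q and Box (Box s and q) is false.
    So Dia (q and Box (Box s and q)) is false at b.

Yes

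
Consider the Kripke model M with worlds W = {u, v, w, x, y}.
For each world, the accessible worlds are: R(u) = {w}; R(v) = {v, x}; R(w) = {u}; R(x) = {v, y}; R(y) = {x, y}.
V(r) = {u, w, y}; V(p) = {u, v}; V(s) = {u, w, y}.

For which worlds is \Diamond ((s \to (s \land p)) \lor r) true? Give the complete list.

Let φ = \Diamond ((s \to (s \land p)) \lor r). Evaluate φ at each world:
  u (successors {w}): φ is true.
  v (successors {v, x}): φ is true.
  w (successors {u}): φ is true.
  x (successors {v, y}): φ is true.
  y (successors {x, y}): φ is true.
For instance, at u:
  At u: \Diamond ((s \to (s \land p)) \lor r) requires (s \to (s \land p)) \lor r at some successor in {w}.
    (s \to (s \land p)) \lor r holds at w, so \Diamond ((s \to (s \land p)) \lor r) is true at u.
Satisfying worlds: {u, v, w, x, y}

u, v, w, x, y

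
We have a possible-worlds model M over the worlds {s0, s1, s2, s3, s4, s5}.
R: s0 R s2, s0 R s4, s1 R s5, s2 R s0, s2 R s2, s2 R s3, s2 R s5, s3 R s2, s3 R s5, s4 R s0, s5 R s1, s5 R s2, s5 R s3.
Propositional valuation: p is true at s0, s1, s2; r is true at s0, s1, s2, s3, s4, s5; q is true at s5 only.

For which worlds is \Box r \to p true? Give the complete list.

Let φ = \Box r \to p. Evaluate φ at each world:
  s0 (successors {s2, s4}): φ is true.
  s1 (successors {s5}): φ is true.
  s2 (successors {s0, s2, s3, s5}): φ is true.
  s3 (successors {s2, s5}): φ is false.
  s4 (successors {s0}): φ is false.
  s5 (successors {s1, s2, s3}): φ is false.
For instance, at s4:
  At s4: \Box r is true, p is false, so \Box r \to p is false.
    At s4: \Box r requires r at every successor {s0}.
      At s0: r is true.
    So \Box r is true at s4.
Satisfying worlds: {s0, s1, s2}

s0, s1, s2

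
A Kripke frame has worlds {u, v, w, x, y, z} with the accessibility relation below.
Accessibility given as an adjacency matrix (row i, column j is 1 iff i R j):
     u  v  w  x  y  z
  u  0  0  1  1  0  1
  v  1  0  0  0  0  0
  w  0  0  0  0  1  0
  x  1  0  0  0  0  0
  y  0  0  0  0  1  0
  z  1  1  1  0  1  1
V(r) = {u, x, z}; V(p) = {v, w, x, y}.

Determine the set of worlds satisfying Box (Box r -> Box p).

Recall that Box ψ holds at a world iff ψ holds at every accessible world, and Dia ψ holds iff ψ holds at some accessible world.
Let φ = Box (Box r -> Box p). Evaluate φ at each world:
  u (successors {w, x, z}): φ is false.
  v (successors {u}): φ is true.
  w (successors {y}): φ is true.
  x (successors {u}): φ is true.
  y (successors {y}): φ is true.
  z (successors {u, v, w, y, z}): φ is false.
For instance, at x:
  At x: Box (Box r -> Box p) requires Box r -> Box p at every successor {u}.
      At u: Box r is false, Box p is false, so Box r -> Box p is true.
  So Box (Box r -> Box p) is true at x.
Satisfying worlds: {v, w, x, y}

v, w, x, y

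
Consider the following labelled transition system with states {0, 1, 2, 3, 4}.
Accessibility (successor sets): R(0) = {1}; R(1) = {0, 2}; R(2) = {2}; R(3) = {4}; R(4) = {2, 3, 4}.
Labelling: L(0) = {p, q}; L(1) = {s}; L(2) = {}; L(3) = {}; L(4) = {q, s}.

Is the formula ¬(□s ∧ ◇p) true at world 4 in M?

Yes

At 4: □s ∧ ◇p is false, so ¬(□s ∧ ◇p) is true.
  At 4: □s is false, ◇p is false, so □s ∧ ◇p is false.
    At 4: □s requires s at every successor {2, 3, 4}.
      s fails at 2, so □s is false at 4.
    At 4: ◇p requires p at some successor in {2, 3, 4}.
      At 2: p is false.
      At 3: p is false.
      At 4: p is false.
    So ◇p is false at 4.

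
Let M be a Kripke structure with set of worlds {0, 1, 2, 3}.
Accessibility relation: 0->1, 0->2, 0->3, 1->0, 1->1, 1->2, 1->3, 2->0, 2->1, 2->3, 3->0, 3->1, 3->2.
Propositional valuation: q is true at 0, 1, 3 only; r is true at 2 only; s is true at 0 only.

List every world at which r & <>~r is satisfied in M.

2

Recall that <>ψ holds at a world iff ψ holds at some accessible world.
Let φ = r & <>~r. Evaluate φ at each world:
  0 (successors {1, 2, 3}): φ is false.
  1 (successors {0, 1, 2, 3}): φ is false.
  2 (successors {0, 1, 3}): φ is true.
  3 (successors {0, 1, 2}): φ is false.
For instance, at 1:
  At 1: r is false, <>~r is true, so r & <>~r is false.
    At 1: <>~r requires ~r at some successor in {0, 1, 2, 3}.
      ~r holds at 0, so <>~r is true at 1.
Satisfying worlds: {2}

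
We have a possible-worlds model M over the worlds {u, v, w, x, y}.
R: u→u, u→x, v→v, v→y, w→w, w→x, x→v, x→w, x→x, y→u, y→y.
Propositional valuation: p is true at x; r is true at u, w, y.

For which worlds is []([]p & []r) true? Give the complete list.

none

Let φ = []([]p & []r). Evaluate φ at each world:
  u (successors {u, x}): φ is false.
  v (successors {v, y}): φ is false.
  w (successors {w, x}): φ is false.
  x (successors {v, w, x}): φ is false.
  y (successors {u, y}): φ is false.
For instance, at v:
  At v: []([]p & []r) requires []p & []r at every successor {v, y}.
    []p & []r fails at v, so []([]p & []r) is false at v.
      At v: []p is false, []r is false, so []p & []r is false.
Satisfying worlds: none.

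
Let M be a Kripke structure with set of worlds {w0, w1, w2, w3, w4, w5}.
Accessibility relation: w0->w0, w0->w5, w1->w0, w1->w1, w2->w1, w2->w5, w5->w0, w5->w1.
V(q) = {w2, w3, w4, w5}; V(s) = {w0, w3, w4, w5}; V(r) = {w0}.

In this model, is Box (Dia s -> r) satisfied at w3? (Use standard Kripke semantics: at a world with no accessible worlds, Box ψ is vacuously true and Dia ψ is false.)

Yes

At w3: no accessible worlds, so Box (Dia s -> r) holds vacuously.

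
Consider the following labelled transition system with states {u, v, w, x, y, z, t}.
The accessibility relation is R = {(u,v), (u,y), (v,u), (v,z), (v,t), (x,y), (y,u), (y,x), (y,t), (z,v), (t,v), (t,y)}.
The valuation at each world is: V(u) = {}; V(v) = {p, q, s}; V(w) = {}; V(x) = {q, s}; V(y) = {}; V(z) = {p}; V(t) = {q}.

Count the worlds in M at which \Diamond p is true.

4

Let φ = \Diamond p. Evaluate φ at each world:
  u (successors {v, y}): φ is true.
  v (successors {u, z, t}): φ is true.
  w (successors ∅): φ is false.
  x (successors {y}): φ is false.
  y (successors {u, x, t}): φ is false.
  z (successors {v}): φ is true.
  t (successors {v, y}): φ is true.
For instance, at x:
  At x: \Diamond p requires p at some successor in {y}.
    At y: p is false.
  So \Diamond p is false at x.
Satisfying worlds: {u, v, z, t}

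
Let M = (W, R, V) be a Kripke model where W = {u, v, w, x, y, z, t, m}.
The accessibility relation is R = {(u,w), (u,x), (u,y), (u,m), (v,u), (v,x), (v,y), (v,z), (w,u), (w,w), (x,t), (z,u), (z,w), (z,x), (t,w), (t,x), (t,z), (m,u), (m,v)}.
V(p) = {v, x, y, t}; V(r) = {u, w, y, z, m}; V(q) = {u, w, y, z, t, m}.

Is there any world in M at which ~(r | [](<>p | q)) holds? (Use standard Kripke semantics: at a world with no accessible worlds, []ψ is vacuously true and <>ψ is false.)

No

Let φ = ~(r | [](<>p | q)). Evaluate φ at each world:
  u (successors {w, x, y, m}): φ is false.
  v (successors {u, x, y, z}): φ is false.
  w (successors {u, w}): φ is false.
  x (successors {t}): φ is false.
  y (successors ∅): φ is false.
  z (successors {u, w, x}): φ is false.
  t (successors {w, x, z}): φ is false.
  m (successors {u, v}): φ is false.
For instance, at z:
  At z: r | [](<>p | q) is true, so ~(r | [](<>p | q)) is false.
    At z: r is true, [](<>p | q) is true, so r | [](<>p | q) is true.
      At z: [](<>p | q) requires <>p | q at every successor {u, w, x}.
        At u: <>p | q is true.
        At w: <>p | q is true.
        At x: <>p | q is true.
      So [](<>p | q) is true at z.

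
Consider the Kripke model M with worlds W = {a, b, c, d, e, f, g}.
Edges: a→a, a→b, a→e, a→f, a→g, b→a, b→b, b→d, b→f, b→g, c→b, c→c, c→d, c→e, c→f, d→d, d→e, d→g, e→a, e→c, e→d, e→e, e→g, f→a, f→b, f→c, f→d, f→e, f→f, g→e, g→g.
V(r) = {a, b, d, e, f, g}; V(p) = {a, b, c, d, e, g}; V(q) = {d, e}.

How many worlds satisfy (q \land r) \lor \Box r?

Let φ = (q \land r) \lor \Box r. Evaluate φ at each world:
  a (successors {a, b, e, f, g}): φ is true.
  b (successors {a, b, d, f, g}): φ is true.
  c (successors {b, c, d, e, f}): φ is false.
  d (successors {d, e, g}): φ is true.
  e (successors {a, c, d, e, g}): φ is true.
  f (successors {a, b, c, d, e, f}): φ is false.
  g (successors {e, g}): φ is true.
For instance, at g:
  At g: q \land r is false, \Box r is true, so (q \land r) \lor \Box r is true.
    At g: \Box r requires r at every successor {e, g}.
      At e: r is true.
      At g: r is true.
    So \Box r is true at g.
Satisfying worlds: {a, b, d, e, g}

5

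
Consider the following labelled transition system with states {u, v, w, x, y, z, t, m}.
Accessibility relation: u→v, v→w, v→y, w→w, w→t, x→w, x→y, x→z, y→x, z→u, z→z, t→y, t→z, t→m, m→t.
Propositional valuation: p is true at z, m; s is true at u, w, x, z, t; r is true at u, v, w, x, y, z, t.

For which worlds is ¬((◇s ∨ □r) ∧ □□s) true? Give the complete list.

u, w, y, z, m

Let φ = ¬((◇s ∨ □r) ∧ □□s). Evaluate φ at each world:
  u (successors {v}): φ is true.
  v (successors {w, y}): φ is false.
  w (successors {w, t}): φ is true.
  x (successors {w, y, z}): φ is false.
  y (successors {x}): φ is true.
  z (successors {u, z}): φ is true.
  t (successors {y, z, m}): φ is false.
  m (successors {t}): φ is true.
For instance, at m:
  At m: (◇s ∨ □r) ∧ □□s is false, so ¬((◇s ∨ □r) ∧ □□s) is true.
    At m: ◇s ∨ □r is true, □□s is false, so (◇s ∨ □r) ∧ □□s is false.
      At m: ◇s is true, □r is true, so ◇s ∨ □r is true.
      At m: □□s requires □s at every successor {t}.
        □s fails at t, so □□s is false at m.
Satisfying worlds: {u, w, y, z, m}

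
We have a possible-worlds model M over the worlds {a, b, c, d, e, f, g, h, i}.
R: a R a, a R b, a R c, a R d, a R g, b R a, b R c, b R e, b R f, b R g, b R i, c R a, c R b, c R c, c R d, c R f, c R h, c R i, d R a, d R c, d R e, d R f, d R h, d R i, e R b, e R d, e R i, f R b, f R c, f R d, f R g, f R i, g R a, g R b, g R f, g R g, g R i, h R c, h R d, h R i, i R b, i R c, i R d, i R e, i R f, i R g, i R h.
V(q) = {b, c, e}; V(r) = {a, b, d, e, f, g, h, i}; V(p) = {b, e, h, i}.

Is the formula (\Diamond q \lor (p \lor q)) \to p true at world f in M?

No

Recall that \Diamond ψ holds at a world iff ψ holds at some accessible world.
At f: \Diamond q \lor (p \lor q) is true, p is false, so (\Diamond q \lor (p \lor q)) \to p is false.
  At f: \Diamond q is true, p \lor q is false, so \Diamond q \lor (p \lor q) is true.
    At f: \Diamond q requires q at some successor in {b, c, d, g, i}.
      q holds at b, so \Diamond q is true at f.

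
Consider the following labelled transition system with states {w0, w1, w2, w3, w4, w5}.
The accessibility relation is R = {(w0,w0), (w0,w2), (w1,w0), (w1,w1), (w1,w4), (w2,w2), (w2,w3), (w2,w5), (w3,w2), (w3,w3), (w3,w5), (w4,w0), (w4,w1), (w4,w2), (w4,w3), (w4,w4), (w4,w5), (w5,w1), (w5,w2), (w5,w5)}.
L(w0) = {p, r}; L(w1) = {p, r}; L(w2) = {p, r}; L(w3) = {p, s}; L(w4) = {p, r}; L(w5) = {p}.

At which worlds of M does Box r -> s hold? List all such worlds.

Let φ = Box r -> s. Evaluate φ at each world:
  w0 (successors {w0, w2}): φ is false.
  w1 (successors {w0, w1, w4}): φ is false.
  w2 (successors {w2, w3, w5}): φ is true.
  w3 (successors {w2, w3, w5}): φ is true.
  w4 (successors {w0, w1, w2, w3, w4, w5}): φ is true.
  w5 (successors {w1, w2, w5}): φ is true.
For instance, at w1:
  At w1: Box r is true, s is false, so Box r -> s is false.
    At w1: Box r requires r at every successor {w0, w1, w4}.
      At w0: r is true.
      At w1: r is true.
      At w4: r is true.
    So Box r is true at w1.
Satisfying worlds: {w2, w3, w4, w5}

w2, w3, w4, w5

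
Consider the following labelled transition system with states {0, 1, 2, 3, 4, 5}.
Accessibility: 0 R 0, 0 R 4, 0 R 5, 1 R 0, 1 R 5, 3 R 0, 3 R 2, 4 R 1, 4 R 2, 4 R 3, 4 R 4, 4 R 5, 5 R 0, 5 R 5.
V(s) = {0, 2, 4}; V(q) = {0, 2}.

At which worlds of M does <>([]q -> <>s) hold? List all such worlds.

Recall that []ψ holds at a world iff ψ holds at every accessible world, and <>ψ holds iff ψ holds at some accessible world.
Let φ = <>([]q -> <>s). Evaluate φ at each world:
  0 (successors {0, 4, 5}): φ is true.
  1 (successors {0, 5}): φ is true.
  2 (successors ∅): φ is false.
  3 (successors {0, 2}): φ is true.
  4 (successors {1, 2, 3, 4, 5}): φ is true.
  5 (successors {0, 5}): φ is true.
For instance, at 1:
  At 1: <>([]q -> <>s) requires []q -> <>s at some successor in {0, 5}.
    []q -> <>s holds at 0, so <>([]q -> <>s) is true at 1.
      At 0: []q is false, <>s is true, so []q -> <>s is true.
Satisfying worlds: {0, 1, 3, 4, 5}

0, 1, 3, 4, 5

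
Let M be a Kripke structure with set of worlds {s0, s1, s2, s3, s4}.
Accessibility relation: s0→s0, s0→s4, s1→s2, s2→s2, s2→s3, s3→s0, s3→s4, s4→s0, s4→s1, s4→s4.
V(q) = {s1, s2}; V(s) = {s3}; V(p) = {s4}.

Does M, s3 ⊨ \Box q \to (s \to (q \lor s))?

Recall that \Box ψ holds at a world iff ψ holds at every accessible world, and \Diamond ψ holds iff ψ holds at some accessible world.
At s3: \Box q is false, s \to (q \lor s) is true, so \Box q \to (s \to (q \lor s)) is true.
  At s3: \Box q requires q at every successor {s0, s4}.
    q fails at s0, so \Box q is false at s3.

Yes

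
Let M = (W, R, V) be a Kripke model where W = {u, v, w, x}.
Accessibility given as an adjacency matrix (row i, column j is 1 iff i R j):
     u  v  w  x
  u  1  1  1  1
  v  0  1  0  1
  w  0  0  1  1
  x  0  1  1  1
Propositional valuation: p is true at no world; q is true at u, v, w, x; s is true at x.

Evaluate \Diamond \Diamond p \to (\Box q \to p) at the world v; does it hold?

Yes

At v: \Diamond \Diamond p is false, \Box q \to p is false, so \Diamond \Diamond p \to (\Box q \to p) is true.
  At v: \Diamond \Diamond p requires \Diamond p at some successor in {v, x}.
    At v: \Diamond p is false.
    At x: \Diamond p is false.
  So \Diamond \Diamond p is false at v.
  At v: \Box q is true, p is false, so \Box q \to p is false.
    At v: \Box q requires q at every successor {v, x}.
      At v: q is true.
      At x: q is true.
    So \Box q is true at v.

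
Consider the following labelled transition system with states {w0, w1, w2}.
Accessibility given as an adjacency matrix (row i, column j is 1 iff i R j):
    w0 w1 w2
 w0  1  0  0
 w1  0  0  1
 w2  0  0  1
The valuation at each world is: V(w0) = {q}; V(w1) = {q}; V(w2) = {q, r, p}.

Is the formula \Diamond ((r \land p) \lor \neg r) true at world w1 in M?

At w1: \Diamond ((r \land p) \lor \neg r) requires (r \land p) \lor \neg r at some successor in {w2}.
  (r \land p) \lor \neg r holds at w2, so \Diamond ((r \land p) \lor \neg r) is true at w1.

Yes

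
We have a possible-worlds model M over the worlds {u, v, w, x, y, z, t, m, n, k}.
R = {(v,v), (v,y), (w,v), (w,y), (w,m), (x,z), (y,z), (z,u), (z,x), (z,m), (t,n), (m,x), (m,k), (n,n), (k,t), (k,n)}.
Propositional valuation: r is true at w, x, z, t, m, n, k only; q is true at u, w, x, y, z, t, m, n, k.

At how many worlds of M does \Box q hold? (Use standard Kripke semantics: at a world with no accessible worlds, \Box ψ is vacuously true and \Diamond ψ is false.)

Let φ = \Box q. Evaluate φ at each world:
  u (successors ∅): φ is true.
  v (successors {v, y}): φ is false.
  w (successors {v, y, m}): φ is false.
  x (successors {z}): φ is true.
  y (successors {z}): φ is true.
  z (successors {u, x, m}): φ is true.
  t (successors {n}): φ is true.
  m (successors {x, k}): φ is true.
  n (successors {n}): φ is true.
  k (successors {t, n}): φ is true.
For instance, at m:
  At m: \Box q requires q at every successor {x, k}.
    At x: q is true.
    At k: q is true.
  So \Box q is true at m.
Satisfying worlds: {u, x, y, z, t, m, n, k}

8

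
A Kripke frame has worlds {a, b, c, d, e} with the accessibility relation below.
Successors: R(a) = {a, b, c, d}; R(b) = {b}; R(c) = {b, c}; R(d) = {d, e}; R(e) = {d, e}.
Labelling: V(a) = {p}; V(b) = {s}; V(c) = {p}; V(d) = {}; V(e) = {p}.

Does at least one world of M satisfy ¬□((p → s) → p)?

Recall that □ψ holds at a world iff ψ holds at every accessible world, and ◇ψ holds iff ψ holds at some accessible world.
Let φ = ¬□((p → s) → p). Evaluate φ at each world:
  a (successors {a, b, c, d}): φ is true.
  b (successors {b}): φ is true.
  c (successors {b, c}): φ is true.
  d (successors {d, e}): φ is true.
  e (successors {d, e}): φ is true.
Detail at a (witness):
  At a: □((p → s) → p) is false, so ¬□((p → s) → p) is true.
    At a: □((p → s) → p) requires (p → s) → p at every successor {a, b, c, d}.
      (p → s) → p fails at b, so □((p → s) → p) is false at a.

Yes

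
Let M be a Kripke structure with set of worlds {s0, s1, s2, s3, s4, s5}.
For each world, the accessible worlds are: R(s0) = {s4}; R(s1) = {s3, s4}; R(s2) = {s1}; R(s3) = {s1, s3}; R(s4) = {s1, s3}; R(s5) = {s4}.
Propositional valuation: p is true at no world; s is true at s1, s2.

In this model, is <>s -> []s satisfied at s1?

At s1: <>s is false, []s is false, so <>s -> []s is true.
  At s1: <>s requires s at some successor in {s3, s4}.
    At s3: s is false.
    At s4: s is false.
  So <>s is false at s1.
  At s1: []s requires s at every successor {s3, s4}.
    s fails at s3, so []s is false at s1.

Yes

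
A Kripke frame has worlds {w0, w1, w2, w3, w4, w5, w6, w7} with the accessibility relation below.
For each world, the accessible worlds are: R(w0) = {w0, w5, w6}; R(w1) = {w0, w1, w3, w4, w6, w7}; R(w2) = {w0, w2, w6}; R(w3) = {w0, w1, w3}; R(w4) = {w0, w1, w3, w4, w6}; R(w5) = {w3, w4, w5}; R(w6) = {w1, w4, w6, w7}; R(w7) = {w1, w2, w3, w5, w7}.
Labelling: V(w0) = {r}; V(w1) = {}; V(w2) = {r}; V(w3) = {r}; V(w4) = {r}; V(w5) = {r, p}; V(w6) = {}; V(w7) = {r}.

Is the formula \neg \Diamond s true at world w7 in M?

Yes

At w7: \Diamond s is false, so \neg \Diamond s is true.
  At w7: \Diamond s requires s at some successor in {w1, w2, w3, w5, w7}.
    At w1: s is false.
    At w2: s is false.
    At w3: s is false.
    At w5: s is false.
    At w7: s is false.
  So \Diamond s is false at w7.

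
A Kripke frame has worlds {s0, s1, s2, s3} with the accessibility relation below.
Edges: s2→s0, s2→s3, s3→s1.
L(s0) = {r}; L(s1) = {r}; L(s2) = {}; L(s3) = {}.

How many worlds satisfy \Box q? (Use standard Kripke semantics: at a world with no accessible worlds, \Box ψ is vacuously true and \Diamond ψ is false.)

Let φ = \Box q. Evaluate φ at each world:
  s0 (successors ∅): φ is true.
  s1 (successors ∅): φ is true.
  s2 (successors {s0, s3}): φ is false.
  s3 (successors {s1}): φ is false.
For instance, at s3:
  At s3: \Box q requires q at every successor {s1}.
    q fails at s1, so \Box q is false at s3.
Satisfying worlds: {s0, s1}

2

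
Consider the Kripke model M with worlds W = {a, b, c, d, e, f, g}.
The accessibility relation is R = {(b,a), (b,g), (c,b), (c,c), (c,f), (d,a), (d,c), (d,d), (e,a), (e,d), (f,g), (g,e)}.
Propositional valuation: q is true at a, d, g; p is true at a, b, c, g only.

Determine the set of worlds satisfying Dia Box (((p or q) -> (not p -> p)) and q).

Let φ = Dia Box (((p or q) -> (not p -> p)) and q). Evaluate φ at each world:
  a (successors ∅): φ is false.
  b (successors {a, g}): φ is true.
  c (successors {b, c, f}): φ is true.
  d (successors {a, c, d}): φ is true.
  e (successors {a, d}): φ is true.
  f (successors {g}): φ is false.
  g (successors {e}): φ is false.
For instance, at g:
  At g: Dia Box (((p or q) -> (not p -> p)) and q) requires Box (((p or q) -> (not p -> p)) and q) at some successor in {e}.
    At e: Box (((p or q) -> (not p -> p)) and q) is false.
  So Dia Box (((p or q) -> (not p -> p)) and q) is false at g.
Satisfying worlds: {b, c, d, e}

b, c, d, e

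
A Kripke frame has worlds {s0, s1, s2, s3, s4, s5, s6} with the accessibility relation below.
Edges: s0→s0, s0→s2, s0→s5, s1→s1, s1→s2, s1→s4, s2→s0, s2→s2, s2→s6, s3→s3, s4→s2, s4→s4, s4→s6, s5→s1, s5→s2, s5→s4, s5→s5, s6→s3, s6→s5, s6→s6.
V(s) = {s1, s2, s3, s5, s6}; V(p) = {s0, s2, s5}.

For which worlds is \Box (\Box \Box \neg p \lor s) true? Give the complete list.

s3, s6

Recall that \Box ψ holds at a world iff ψ holds at every accessible world, and \Diamond ψ holds iff ψ holds at some accessible world.
Let φ = \Box (\Box \Box \neg p \lor s). Evaluate φ at each world:
  s0 (successors {s0, s2, s5}): φ is false.
  s1 (successors {s1, s2, s4}): φ is false.
  s2 (successors {s0, s2, s6}): φ is false.
  s3 (successors {s3}): φ is true.
  s4 (successors {s2, s4, s6}): φ is false.
  s5 (successors {s1, s2, s4, s5}): φ is false.
  s6 (successors {s3, s5, s6}): φ is true.
For instance, at s6:
  At s6: \Box (\Box \Box \neg p \lor s) requires \Box \Box \neg p \lor s at every successor {s3, s5, s6}.
      At s3: \Box \Box \neg p is true, s is true, so \Box \Box \neg p \lor s is true.
      At s5: \Box \Box \neg p is false, s is true, so \Box \Box \neg p \lor s is true.
      At s6: \Box \Box \neg p is false, s is true, so \Box \Box \neg p \lor s is true.
  So \Box (\Box \Box \neg p \lor s) is true at s6.
Satisfying worlds: {s3, s6}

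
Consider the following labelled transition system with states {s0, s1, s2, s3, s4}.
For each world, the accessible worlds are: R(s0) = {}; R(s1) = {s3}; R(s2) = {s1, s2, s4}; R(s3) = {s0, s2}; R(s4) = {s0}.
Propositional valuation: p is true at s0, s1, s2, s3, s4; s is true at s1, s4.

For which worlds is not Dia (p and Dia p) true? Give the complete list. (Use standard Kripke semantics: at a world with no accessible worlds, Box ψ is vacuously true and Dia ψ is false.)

s0, s4

Let φ = not Dia (p and Dia p). Evaluate φ at each world:
  s0 (successors ∅): φ is true.
  s1 (successors {s3}): φ is false.
  s2 (successors {s1, s2, s4}): φ is false.
  s3 (successors {s0, s2}): φ is false.
  s4 (successors {s0}): φ is true.
For instance, at s2:
  At s2: Dia (p and Dia p) is true, so not Dia (p and Dia p) is false.
    At s2: Dia (p and Dia p) requires p and Dia p at some successor in {s1, s2, s4}.
      p and Dia p holds at s1, so Dia (p and Dia p) is true at s2.
Satisfying worlds: {s0, s4}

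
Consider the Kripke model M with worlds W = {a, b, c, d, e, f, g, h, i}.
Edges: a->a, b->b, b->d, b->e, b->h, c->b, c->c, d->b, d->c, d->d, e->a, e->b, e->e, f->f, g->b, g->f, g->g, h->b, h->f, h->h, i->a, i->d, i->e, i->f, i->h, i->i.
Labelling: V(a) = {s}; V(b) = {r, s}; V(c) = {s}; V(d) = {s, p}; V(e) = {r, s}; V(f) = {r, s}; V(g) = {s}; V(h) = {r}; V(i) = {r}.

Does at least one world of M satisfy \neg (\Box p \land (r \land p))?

Yes

Let φ = \neg (\Box p \land (r \land p)). Evaluate φ at each world:
  a (successors {a}): φ is true.
  b (successors {b, d, e, h}): φ is true.
  c (successors {b, c}): φ is true.
  d (successors {b, c, d}): φ is true.
  e (successors {a, b, e}): φ is true.
  f (successors {f}): φ is true.
  g (successors {b, f, g}): φ is true.
  h (successors {b, f, h}): φ is true.
  i (successors {a, d, e, f, h, i}): φ is true.
Detail at a (witness):
  At a: \Box p \land (r \land p) is false, so \neg (\Box p \land (r \land p)) is true.
    At a: \Box p is false, r \land p is false, so \Box p \land (r \land p) is false.
      At a: \Box p requires p at every successor {a}.
        p fails at a, so \Box p is false at a.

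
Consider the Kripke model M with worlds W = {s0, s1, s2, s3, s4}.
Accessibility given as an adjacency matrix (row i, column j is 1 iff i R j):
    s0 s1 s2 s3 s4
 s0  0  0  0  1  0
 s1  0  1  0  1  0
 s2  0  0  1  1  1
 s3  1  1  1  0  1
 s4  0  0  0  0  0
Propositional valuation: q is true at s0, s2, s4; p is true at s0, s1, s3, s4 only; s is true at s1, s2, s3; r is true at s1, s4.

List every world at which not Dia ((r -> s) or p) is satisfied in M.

Let φ = not Dia ((r -> s) or p). Evaluate φ at each world:
  s0 (successors {s3}): φ is false.
  s1 (successors {s1, s3}): φ is false.
  s2 (successors {s2, s3, s4}): φ is false.
  s3 (successors {s0, s1, s2, s4}): φ is false.
  s4 (successors ∅): φ is true.
For instance, at s0:
  At s0: Dia ((r -> s) or p) is true, so not Dia ((r -> s) or p) is false.
    At s0: Dia ((r -> s) or p) requires (r -> s) or p at some successor in {s3}.
      (r -> s) or p holds at s3, so Dia ((r -> s) or p) is true at s0.
Satisfying worlds: {s4}

s4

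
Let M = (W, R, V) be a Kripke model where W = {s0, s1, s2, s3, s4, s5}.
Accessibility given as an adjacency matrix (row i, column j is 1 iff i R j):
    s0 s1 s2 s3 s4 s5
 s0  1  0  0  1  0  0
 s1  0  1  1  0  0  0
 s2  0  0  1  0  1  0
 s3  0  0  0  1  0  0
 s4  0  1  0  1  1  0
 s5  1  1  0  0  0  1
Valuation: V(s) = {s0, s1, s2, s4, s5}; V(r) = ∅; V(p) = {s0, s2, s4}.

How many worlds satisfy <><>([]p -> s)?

6

Let φ = <><>([]p -> s). Evaluate φ at each world:
  s0 (successors {s0, s3}): φ is true.
  s1 (successors {s1, s2}): φ is true.
  s2 (successors {s2, s4}): φ is true.
  s3 (successors {s3}): φ is true.
  s4 (successors {s1, s3, s4}): φ is true.
  s5 (successors {s0, s1, s5}): φ is true.
For instance, at s1:
  At s1: <><>([]p -> s) requires <>([]p -> s) at some successor in {s1, s2}.
    <>([]p -> s) holds at s1, so <><>([]p -> s) is true at s1.
      At s1: <>([]p -> s) requires []p -> s at some successor in {s1, s2}.
        []p -> s holds at s1, so <>([]p -> s) is true at s1.
Satisfying worlds: {s0, s1, s2, s3, s4, s5}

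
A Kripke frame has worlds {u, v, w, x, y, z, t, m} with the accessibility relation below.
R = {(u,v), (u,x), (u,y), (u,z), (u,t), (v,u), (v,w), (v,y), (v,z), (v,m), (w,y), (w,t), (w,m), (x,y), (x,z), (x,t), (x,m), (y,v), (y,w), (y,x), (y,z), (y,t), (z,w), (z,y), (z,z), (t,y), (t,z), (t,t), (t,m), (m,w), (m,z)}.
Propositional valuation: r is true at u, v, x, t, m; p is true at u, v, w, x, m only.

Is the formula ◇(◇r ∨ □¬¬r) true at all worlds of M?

Let φ = ◇(◇r ∨ □¬¬r). Evaluate φ at each world:
  u (successors {v, x, y, z, t}): φ is true.
  v (successors {u, w, y, z, m}): φ is true.
  w (successors {y, t, m}): φ is true.
  x (successors {y, z, t, m}): φ is true.
  y (successors {v, w, x, z, t}): φ is true.
  z (successors {w, y, z}): φ is true.
  t (successors {y, z, t, m}): φ is true.
  m (successors {w, z}): φ is true.
For instance, at w:
  At w: ◇(◇r ∨ □¬¬r) requires ◇r ∨ □¬¬r at some successor in {y, t, m}.
    ◇r ∨ □¬¬r holds at y, so ◇(◇r ∨ □¬¬r) is true at w.
      At y: ◇r is true, □¬¬r is false, so ◇r ∨ □¬¬r is true.

Yes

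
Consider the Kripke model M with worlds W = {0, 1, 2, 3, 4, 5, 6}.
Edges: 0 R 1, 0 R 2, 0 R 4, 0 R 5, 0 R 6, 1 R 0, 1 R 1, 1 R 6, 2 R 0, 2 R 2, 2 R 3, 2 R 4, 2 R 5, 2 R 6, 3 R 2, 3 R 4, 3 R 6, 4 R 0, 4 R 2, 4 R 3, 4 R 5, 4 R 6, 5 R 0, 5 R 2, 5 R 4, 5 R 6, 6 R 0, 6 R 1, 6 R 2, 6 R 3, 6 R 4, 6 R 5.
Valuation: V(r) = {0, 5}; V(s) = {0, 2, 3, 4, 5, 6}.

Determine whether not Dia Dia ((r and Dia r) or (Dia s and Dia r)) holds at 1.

No

At 1: Dia Dia ((r and Dia r) or (Dia s and Dia r)) is true, so not Dia Dia ((r and Dia r) or (Dia s and Dia r)) is false.
  At 1: Dia Dia ((r and Dia r) or (Dia s and Dia r)) requires Dia ((r and Dia r) or (Dia s and Dia r)) at some successor in {0, 1, 6}.
    Dia ((r and Dia r) or (Dia s and Dia r)) holds at 0, so Dia Dia ((r and Dia r) or (Dia s and Dia r)) is true at 1.
      At 0: Dia ((r and Dia r) or (Dia s and Dia r)) requires (r and Dia r) or (Dia s and Dia r) at some successor in {1, 2, 4, 5, 6}.
        (r and Dia r) or (Dia s and Dia r) holds at 1, so Dia ((r and Dia r) or (Dia s and Dia r)) is true at 0.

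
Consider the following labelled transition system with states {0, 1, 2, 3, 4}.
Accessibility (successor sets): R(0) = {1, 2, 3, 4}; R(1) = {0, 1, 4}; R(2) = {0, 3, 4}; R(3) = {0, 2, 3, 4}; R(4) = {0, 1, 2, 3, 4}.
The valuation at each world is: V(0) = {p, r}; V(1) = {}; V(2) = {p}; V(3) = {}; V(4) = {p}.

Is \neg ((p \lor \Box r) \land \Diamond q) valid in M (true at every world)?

Yes

Let φ = \neg ((p \lor \Box r) \land \Diamond q). Evaluate φ at each world:
  0 (successors {1, 2, 3, 4}): φ is true.
  1 (successors {0, 1, 4}): φ is true.
  2 (successors {0, 3, 4}): φ is true.
  3 (successors {0, 2, 3, 4}): φ is true.
  4 (successors {0, 1, 2, 3, 4}): φ is true.
For instance, at 1:
  At 1: (p \lor \Box r) \land \Diamond q is false, so \neg ((p \lor \Box r) \land \Diamond q) is true.
    At 1: p \lor \Box r is false, \Diamond q is false, so (p \lor \Box r) \land \Diamond q is false.
      At 1: p is false, \Box r is false, so p \lor \Box r is false.
      At 1: \Diamond q requires q at some successor in {0, 1, 4}.
        At 0: q is false.
        At 1: q is false.
        At 4: q is false.
      So \Diamond q is false at 1.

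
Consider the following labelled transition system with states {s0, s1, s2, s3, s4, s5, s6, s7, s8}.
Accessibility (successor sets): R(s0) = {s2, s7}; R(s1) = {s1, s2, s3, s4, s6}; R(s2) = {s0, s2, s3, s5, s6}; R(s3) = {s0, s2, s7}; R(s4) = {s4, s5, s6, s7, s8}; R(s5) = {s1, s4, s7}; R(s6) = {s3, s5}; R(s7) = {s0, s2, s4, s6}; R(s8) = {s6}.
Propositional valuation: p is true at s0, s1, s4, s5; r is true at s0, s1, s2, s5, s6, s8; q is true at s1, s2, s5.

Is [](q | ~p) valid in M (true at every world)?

No

Recall that []ψ holds at a world iff ψ holds at every accessible world, and <>ψ holds iff ψ holds at some accessible world.
Let φ = [](q | ~p). Evaluate φ at each world:
  s0 (successors {s2, s7}): φ is true.
  s1 (successors {s1, s2, s3, s4, s6}): φ is false.
  s2 (successors {s0, s2, s3, s5, s6}): φ is false.
  s3 (successors {s0, s2, s7}): φ is false.
  s4 (successors {s4, s5, s6, s7, s8}): φ is false.
  s5 (successors {s1, s4, s7}): φ is false.
  s6 (successors {s3, s5}): φ is true.
  s7 (successors {s0, s2, s4, s6}): φ is false.
  s8 (successors {s6}): φ is true.
Detail at s1 (counterexample):
  At s1: [](q | ~p) requires q | ~p at every successor {s1, s2, s3, s4, s6}.
    q | ~p fails at s4, so [](q | ~p) is false at s1.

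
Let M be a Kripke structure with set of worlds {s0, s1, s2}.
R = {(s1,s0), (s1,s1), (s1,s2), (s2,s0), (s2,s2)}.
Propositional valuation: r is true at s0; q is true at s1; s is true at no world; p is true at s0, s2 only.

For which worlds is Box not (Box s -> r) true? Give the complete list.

s0

Let φ = Box not (Box s -> r). Evaluate φ at each world:
  s0 (successors ∅): φ is true.
  s1 (successors {s0, s1, s2}): φ is false.
  s2 (successors {s0, s2}): φ is false.
For instance, at s2:
  At s2: Box not (Box s -> r) requires not (Box s -> r) at every successor {s0, s2}.
    not (Box s -> r) fails at s0, so Box not (Box s -> r) is false at s2.
      At s0: Box s -> r is true, so not (Box s -> r) is false.
Satisfying worlds: {s0}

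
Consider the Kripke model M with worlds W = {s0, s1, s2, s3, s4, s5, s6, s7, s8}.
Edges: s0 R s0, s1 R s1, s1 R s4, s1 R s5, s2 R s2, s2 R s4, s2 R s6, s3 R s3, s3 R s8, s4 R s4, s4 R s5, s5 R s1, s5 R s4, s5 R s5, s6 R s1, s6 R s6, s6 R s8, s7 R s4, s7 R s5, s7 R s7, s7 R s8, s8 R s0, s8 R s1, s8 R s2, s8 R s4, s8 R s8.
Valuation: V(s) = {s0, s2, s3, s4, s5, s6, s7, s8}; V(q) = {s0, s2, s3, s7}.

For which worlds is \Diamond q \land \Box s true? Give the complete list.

s0, s2, s3, s7

Let φ = \Diamond q \land \Box s. Evaluate φ at each world:
  s0 (successors {s0}): φ is true.
  s1 (successors {s1, s4, s5}): φ is false.
  s2 (successors {s2, s4, s6}): φ is true.
  s3 (successors {s3, s8}): φ is true.
  s4 (successors {s4, s5}): φ is false.
  s5 (successors {s1, s4, s5}): φ is false.
  s6 (successors {s1, s6, s8}): φ is false.
  s7 (successors {s4, s5, s7, s8}): φ is true.
  s8 (successors {s0, s1, s2, s4, s8}): φ is false.
For instance, at s0:
  At s0: \Diamond q is true, \Box s is true, so \Diamond q \land \Box s is true.
    At s0: \Diamond q requires q at some successor in {s0}.
      q holds at s0, so \Diamond q is true at s0.
    At s0: \Box s requires s at every successor {s0}.
      At s0: s is true.
    So \Box s is true at s0.
Satisfying worlds: {s0, s2, s3, s7}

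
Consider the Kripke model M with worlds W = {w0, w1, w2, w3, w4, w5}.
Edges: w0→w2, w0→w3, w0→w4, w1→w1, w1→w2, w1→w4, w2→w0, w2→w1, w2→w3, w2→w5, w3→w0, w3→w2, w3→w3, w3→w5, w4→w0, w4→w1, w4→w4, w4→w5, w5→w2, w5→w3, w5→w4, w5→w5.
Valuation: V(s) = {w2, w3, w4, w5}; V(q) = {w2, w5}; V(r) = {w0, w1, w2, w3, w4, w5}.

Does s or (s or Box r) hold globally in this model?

Yes

Recall that Box ψ holds at a world iff ψ holds at every accessible world, and Dia ψ holds iff ψ holds at some accessible world.
Let φ = s or (s or Box r). Evaluate φ at each world:
  w0 (successors {w2, w3, w4}): φ is true.
  w1 (successors {w1, w2, w4}): φ is true.
  w2 (successors {w0, w1, w3, w5}): φ is true.
  w3 (successors {w0, w2, w3, w5}): φ is true.
  w4 (successors {w0, w1, w4, w5}): φ is true.
  w5 (successors {w2, w3, w4, w5}): φ is true.
For instance, at w5:
  At w5: s is true, s or Box r is true, so s or (s or Box r) is true.
    At w5: s is true, Box r is true, so s or Box r is true.
      At w5: Box r requires r at every successor {w2, w3, w4, w5}.
        At w2: r is true.
        At w3: r is true.
        At w4: r is true.
        At w5: r is true.
      So Box r is true at w5.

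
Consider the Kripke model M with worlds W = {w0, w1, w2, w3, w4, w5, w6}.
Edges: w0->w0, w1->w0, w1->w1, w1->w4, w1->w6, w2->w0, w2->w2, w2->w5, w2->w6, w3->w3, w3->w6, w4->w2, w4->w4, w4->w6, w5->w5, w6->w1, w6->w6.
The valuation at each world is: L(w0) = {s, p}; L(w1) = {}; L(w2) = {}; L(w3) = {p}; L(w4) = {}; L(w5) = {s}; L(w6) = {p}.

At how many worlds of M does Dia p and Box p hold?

Let φ = Dia p and Box p. Evaluate φ at each world:
  w0 (successors {w0}): φ is true.
  w1 (successors {w0, w1, w4, w6}): φ is false.
  w2 (successors {w0, w2, w5, w6}): φ is false.
  w3 (successors {w3, w6}): φ is true.
  w4 (successors {w2, w4, w6}): φ is false.
  w5 (successors {w5}): φ is false.
  w6 (successors {w1, w6}): φ is false.
For instance, at w5:
  At w5: Dia p is false, Box p is false, so Dia p and Box p is false.
    At w5: Dia p requires p at some successor in {w5}.
      At w5: p is false.
    So Dia p is false at w5.
    At w5: Box p requires p at every successor {w5}.
      p fails at w5, so Box p is false at w5.
Satisfying worlds: {w0, w3}

2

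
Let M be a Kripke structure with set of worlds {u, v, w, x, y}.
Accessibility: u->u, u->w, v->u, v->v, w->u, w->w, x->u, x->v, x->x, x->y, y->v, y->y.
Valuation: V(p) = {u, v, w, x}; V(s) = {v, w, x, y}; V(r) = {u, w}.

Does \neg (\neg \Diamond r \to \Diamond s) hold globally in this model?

Let φ = \neg (\neg \Diamond r \to \Diamond s). Evaluate φ at each world:
  u (successors {u, w}): φ is false.
  v (successors {u, v}): φ is false.
  w (successors {u, w}): φ is false.
  x (successors {u, v, x, y}): φ is false.
  y (successors {v, y}): φ is false.
Detail at u (counterexample):
  At u: \neg \Diamond r \to \Diamond s is true, so \neg (\neg \Diamond r \to \Diamond s) is false.
    At u: \neg \Diamond r is false, \Diamond s is true, so \neg \Diamond r \to \Diamond s is true.
      At u: \Diamond r is true, so \neg \Diamond r is false.
      At u: \Diamond s requires s at some successor in {u, w}.
        s holds at w, so \Diamond s is true at u.

No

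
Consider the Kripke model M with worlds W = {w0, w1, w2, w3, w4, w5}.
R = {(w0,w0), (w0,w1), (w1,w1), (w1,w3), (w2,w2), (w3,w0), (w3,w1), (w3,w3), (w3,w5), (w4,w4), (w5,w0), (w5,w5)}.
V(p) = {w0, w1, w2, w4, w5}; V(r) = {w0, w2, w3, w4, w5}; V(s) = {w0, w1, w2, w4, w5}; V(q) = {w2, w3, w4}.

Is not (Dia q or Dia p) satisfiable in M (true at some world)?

Let φ = not (Dia q or Dia p). Evaluate φ at each world:
  w0 (successors {w0, w1}): φ is false.
  w1 (successors {w1, w3}): φ is false.
  w2 (successors {w2}): φ is false.
  w3 (successors {w0, w1, w3, w5}): φ is false.
  w4 (successors {w4}): φ is false.
  w5 (successors {w0, w5}): φ is false.
For instance, at w1:
  At w1: Dia q or Dia p is true, so not (Dia q or Dia p) is false.
    At w1: Dia q is true, Dia p is true, so Dia q or Dia p is true.
      At w1: Dia q requires q at some successor in {w1, w3}.
        q holds at w3, so Dia q is true at w1.
      At w1: Dia p requires p at some successor in {w1, w3}.
        p holds at w1, so Dia p is true at w1.

No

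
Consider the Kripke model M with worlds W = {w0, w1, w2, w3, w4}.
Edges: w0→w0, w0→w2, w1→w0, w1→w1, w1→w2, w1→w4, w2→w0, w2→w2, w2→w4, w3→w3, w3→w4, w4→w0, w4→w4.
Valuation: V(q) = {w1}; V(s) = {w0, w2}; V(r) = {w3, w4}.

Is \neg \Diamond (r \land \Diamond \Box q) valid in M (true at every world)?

Let φ = \neg \Diamond (r \land \Diamond \Box q). Evaluate φ at each world:
  w0 (successors {w0, w2}): φ is true.
  w1 (successors {w0, w1, w2, w4}): φ is true.
  w2 (successors {w0, w2, w4}): φ is true.
  w3 (successors {w3, w4}): φ is true.
  w4 (successors {w0, w4}): φ is true.
For instance, at w1:
  At w1: \Diamond (r \land \Diamond \Box q) is false, so \neg \Diamond (r \land \Diamond \Box q) is true.
    At w1: \Diamond (r \land \Diamond \Box q) requires r \land \Diamond \Box q at some successor in {w0, w1, w2, w4}.
      At w0: r \land \Diamond \Box q is false.
      At w1: r \land \Diamond \Box q is false.
      At w2: r \land \Diamond \Box q is false.
      At w4: r \land \Diamond \Box q is false.
    So \Diamond (r \land \Diamond \Box q) is false at w1.

Yes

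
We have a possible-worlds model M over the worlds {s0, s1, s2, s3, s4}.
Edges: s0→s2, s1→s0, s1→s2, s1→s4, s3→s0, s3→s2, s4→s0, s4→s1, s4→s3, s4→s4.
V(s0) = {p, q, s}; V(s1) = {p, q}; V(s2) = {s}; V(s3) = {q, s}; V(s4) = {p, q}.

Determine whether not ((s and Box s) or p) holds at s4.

Recall that Box ψ holds at a world iff ψ holds at every accessible world, and Dia ψ holds iff ψ holds at some accessible world.
At s4: (s and Box s) or p is true, so not ((s and Box s) or p) is false.
  At s4: s and Box s is false, p is true, so (s and Box s) or p is true.
    At s4: s is false, Box s is false, so s and Box s is false.
      At s4: Box s requires s at every successor {s0, s1, s3, s4}.
        s fails at s1, so Box s is false at s4.

No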